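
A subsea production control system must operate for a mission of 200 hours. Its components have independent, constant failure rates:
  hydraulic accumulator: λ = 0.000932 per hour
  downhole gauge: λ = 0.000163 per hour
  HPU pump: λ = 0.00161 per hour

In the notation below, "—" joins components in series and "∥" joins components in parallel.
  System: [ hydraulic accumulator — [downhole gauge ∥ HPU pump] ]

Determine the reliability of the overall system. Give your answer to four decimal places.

R(hydraulic accumulator) = exp(−0.000932 × 200) = 0.829942
R(downhole gauge) = exp(−0.000163 × 200) = 0.967926
R(HPU pump) = exp(−0.00161 × 200) = 0.724698
Parallel (downhole gauge and HPU pump): 1 − (1 − 0.967926)(1 − 0.724698) = 0.991170
Series (hydraulic accumulator and [0.991170]): 0.829942 × 0.991170 = 0.8226

0.8226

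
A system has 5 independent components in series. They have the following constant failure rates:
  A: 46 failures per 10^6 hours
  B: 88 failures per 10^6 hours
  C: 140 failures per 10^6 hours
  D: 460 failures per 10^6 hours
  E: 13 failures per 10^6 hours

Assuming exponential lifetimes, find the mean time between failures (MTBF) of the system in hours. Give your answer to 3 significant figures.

Series of exponential components: λ_sys = Σ λ_i
λ_sys = 0.000046 + 0.000088 + 0.00014 + 0.00046 + 0.000013 = 7.4700e-04 /h
MTBF = 1 / λ_sys = 1340 h

1340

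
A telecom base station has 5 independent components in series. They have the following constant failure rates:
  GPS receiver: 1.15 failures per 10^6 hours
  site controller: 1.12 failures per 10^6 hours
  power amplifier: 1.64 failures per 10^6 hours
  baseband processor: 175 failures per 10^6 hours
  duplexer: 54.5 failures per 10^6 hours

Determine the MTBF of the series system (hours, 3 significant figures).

4280

Series of exponential components: λ_sys = Σ λ_i
λ_sys = 0.00000115 + 0.00000112 + 0.00000164 + 0.000175 + 0.0000545 = 2.3341e-04 /h
MTBF = 1 / λ_sys = 4280 h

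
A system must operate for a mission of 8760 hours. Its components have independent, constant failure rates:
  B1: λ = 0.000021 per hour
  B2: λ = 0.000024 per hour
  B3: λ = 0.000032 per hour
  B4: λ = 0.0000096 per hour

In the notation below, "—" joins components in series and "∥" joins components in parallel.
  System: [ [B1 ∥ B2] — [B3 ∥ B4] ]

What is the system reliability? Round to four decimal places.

R(B1) = exp(−0.000021 × 8760) = 0.831969
R(B2) = exp(−0.000024 × 8760) = 0.810390
R(B3) = exp(−0.000032 × 8760) = 0.755542
R(B4) = exp(−0.0000096 × 8760) = 0.919343
Parallel (B1 and B2): 1 − (1 − 0.831969)(1 − 0.810390) = 0.968140
Parallel (B3 and B4): 1 − (1 − 0.755542)(1 − 0.919343) = 0.980283
Series ([0.968140] and [0.980283]): 0.968140 × 0.980283 = 0.9491

0.9491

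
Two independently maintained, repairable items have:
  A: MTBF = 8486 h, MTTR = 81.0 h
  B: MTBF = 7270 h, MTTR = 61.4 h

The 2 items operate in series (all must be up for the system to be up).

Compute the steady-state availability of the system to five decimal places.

0.98225

A(A) = MTBF/(MTBF+MTTR) = 8486/(8486+81.0) = 0.990545
A(B) = MTBF/(MTBF+MTTR) = 7270/(7270+61.4) = 0.991625
Series availability: 0.990545 × 0.991625 = 0.98225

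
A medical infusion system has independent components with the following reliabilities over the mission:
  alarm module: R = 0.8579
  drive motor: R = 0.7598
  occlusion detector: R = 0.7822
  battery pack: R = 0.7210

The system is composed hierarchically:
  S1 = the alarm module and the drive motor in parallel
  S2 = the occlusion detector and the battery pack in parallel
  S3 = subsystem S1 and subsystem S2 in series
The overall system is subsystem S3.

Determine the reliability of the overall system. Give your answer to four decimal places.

0.9072

Parallel (alarm module and drive motor): 1 − (1 − 0.857900)(1 − 0.759800) = 0.965868
Parallel (occlusion detector and battery pack): 1 − (1 − 0.782200)(1 − 0.721000) = 0.939234
Series ([0.965868] and [0.939234]): 0.965868 × 0.939234 = 0.9072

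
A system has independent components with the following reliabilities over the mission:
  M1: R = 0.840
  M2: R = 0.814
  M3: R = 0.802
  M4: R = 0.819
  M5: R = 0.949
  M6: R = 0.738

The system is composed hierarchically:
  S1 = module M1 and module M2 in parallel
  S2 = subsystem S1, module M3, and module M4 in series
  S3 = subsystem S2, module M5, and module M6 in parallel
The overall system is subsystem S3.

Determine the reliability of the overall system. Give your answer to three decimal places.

Parallel (M1 and M2): 1 − (1 − 0.84000)(1 − 0.81400) = 0.97024
Series ([0.97024], M3, and M4): 0.97024 × 0.80200 × 0.81900 = 0.63729
Parallel ([0.63729], M5, and M6): 1 − (1 − 0.63729)(1 − 0.94900)(1 − 0.73800) = 0.995

0.995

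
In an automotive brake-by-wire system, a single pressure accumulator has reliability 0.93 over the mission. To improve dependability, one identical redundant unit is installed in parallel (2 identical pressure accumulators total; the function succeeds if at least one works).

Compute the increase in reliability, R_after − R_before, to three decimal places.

0.065

R_before = 0.93
R_after = 1 − (1 − 0.93)^2 = 0.995
ΔR = 0.995 − 0.93 = 0.065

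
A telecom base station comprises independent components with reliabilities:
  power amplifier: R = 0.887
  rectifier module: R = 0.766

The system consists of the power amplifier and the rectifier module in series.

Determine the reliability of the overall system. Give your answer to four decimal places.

0.6794

Series (power amplifier and rectifier module): 0.887000 × 0.766000 = 0.6794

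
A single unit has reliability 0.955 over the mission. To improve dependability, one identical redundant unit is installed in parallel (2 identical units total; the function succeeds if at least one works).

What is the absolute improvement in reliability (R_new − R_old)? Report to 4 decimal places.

R_before = 0.955
R_after = 1 − (1 − 0.955)^2 = 0.9980
ΔR = 0.9980 − 0.955 = 0.0430

0.0430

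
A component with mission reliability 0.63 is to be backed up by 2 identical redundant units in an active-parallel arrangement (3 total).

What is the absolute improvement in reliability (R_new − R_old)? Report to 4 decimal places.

0.3193

R_before = 0.63
R_after = 1 − (1 − 0.63)^3 = 0.9493
ΔR = 0.9493 − 0.63 = 0.3193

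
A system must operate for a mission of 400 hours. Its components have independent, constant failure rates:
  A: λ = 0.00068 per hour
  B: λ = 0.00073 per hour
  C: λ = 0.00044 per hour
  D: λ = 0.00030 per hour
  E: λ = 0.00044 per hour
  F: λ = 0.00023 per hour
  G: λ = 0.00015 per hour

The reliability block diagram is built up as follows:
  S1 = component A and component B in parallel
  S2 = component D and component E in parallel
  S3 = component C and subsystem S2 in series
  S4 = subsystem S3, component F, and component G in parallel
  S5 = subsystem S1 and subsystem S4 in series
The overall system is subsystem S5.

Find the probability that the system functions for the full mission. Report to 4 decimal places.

R(A) = exp(−0.00068 × 400) = 0.761854
R(B) = exp(−0.00073 × 400) = 0.746769
R(C) = exp(−0.00044 × 400) = 0.838618
R(D) = exp(−0.00030 × 400) = 0.886920
R(E) = exp(−0.00044 × 400) = 0.838618
R(F) = exp(−0.00023 × 400) = 0.912105
R(G) = exp(−0.00015 × 400) = 0.941765
Parallel (A and B): 1 − (1 − 0.761854)(1 − 0.746769) = 0.939694
Parallel (D and E): 1 − (1 − 0.886920)(1 − 0.838618) = 0.981751
Series (C and [0.981751]): 0.838618 × 0.981751 = 0.823314
Parallel ([0.823314], F, and G): 1 − (1 − 0.823314)(1 − 0.912105)(1 − 0.941765) = 0.999096
Series ([0.939694] and [0.999096]): 0.939694 × 0.999096 = 0.9388

0.9388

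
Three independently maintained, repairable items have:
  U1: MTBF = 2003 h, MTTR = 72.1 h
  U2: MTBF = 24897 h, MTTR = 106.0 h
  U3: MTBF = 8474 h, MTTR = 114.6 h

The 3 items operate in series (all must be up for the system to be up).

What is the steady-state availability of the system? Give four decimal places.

A(U1) = MTBF/(MTBF+MTTR) = 2003/(2003+72.1) = 0.965255
A(U2) = MTBF/(MTBF+MTTR) = 24897/(24897+106.0) = 0.995761
A(U3) = MTBF/(MTBF+MTTR) = 8474/(8474+114.6) = 0.986657
Series availability: 0.965255 × 0.995761 × 0.986657 = 0.9483

0.9483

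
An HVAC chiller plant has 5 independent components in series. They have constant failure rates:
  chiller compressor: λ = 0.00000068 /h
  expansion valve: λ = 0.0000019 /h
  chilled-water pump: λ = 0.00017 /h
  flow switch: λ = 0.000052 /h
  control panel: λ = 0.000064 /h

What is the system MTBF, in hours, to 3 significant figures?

3470

Series of exponential components: λ_sys = Σ λ_i
λ_sys = 0.00000068 + 0.0000019 + 0.00017 + 0.000052 + 0.000064 = 2.8858e-04 /h
MTBF = 1 / λ_sys = 3470 h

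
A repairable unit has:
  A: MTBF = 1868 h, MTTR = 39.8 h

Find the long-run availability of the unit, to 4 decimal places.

0.9791

A(A) = MTBF/(MTBF+MTTR) = 1868/(1868+39.8) = 0.9791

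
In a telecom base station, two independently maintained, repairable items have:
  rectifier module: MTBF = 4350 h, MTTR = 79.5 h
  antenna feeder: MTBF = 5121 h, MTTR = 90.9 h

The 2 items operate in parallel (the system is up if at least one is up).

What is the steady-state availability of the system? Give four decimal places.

A(rectifier module) = MTBF/(MTBF+MTTR) = 4350/(4350+79.5) = 0.982052
A(antenna feeder) = MTBF/(MTBF+MTTR) = 5121/(5121+90.9) = 0.982559
Parallel availability: 1 − (1 − 0.982052)(1 − 0.982559) = 0.9997

0.9997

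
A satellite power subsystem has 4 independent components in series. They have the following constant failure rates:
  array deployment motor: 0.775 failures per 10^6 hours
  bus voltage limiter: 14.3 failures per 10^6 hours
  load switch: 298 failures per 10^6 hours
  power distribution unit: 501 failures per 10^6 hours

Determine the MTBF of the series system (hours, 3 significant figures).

1230

Series of exponential components: λ_sys = Σ λ_i
λ_sys = 0.000000775 + 0.0000143 + 0.000298 + 0.000501 = 8.1408e-04 /h
MTBF = 1 / λ_sys = 1230 h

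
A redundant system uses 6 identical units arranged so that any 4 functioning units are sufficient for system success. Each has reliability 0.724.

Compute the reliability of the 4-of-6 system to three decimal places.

0.787

R = Σ_{i=4}^{6} C(6,i) p^i (1−p)^{6−i} with p = 0.724
C(6,4)·0.724^4·0.276^2 = 0.31395
C(6,5)·0.724^5·0.276^1 = 0.32942
C(6,6)·0.724^6·0.276^0 = 0.14402
Sum = 0.787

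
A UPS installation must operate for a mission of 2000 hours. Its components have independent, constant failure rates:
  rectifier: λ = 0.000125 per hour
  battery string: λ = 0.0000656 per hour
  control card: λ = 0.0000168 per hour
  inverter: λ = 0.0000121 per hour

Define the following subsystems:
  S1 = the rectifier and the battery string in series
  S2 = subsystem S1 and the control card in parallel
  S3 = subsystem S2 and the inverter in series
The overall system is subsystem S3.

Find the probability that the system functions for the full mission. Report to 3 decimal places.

0.966

R(rectifier) = exp(−0.000125 × 2000) = 0.77880
R(battery string) = exp(−0.0000656 × 2000) = 0.87704
R(control card) = exp(−0.0000168 × 2000) = 0.96696
R(inverter) = exp(−0.0000121 × 2000) = 0.97609
Series (rectifier and battery string): 0.77880 × 0.87704 = 0.68304
Parallel ([0.68304] and control card): 1 − (1 − 0.68304)(1 − 0.96696) = 0.98953
Series ([0.98953] and inverter): 0.98953 × 0.97609 = 0.966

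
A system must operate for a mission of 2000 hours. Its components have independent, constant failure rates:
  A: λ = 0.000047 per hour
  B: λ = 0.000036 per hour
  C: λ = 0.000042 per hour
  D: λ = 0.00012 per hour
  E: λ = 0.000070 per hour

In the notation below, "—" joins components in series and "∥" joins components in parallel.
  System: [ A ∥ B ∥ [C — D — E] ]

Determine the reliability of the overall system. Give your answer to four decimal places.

R(A) = exp(−0.000047 × 2000) = 0.910283
R(B) = exp(−0.000036 × 2000) = 0.930531
R(C) = exp(−0.000042 × 2000) = 0.919431
R(D) = exp(−0.00012 × 2000) = 0.786628
R(E) = exp(−0.000070 × 2000) = 0.869358
Series (C, D, and E): 0.919431 × 0.786628 × 0.869358 = 0.628763
Parallel (A, B, and [0.628763]): 1 − (1 − 0.910283)(1 − 0.930531)(1 − 0.628763) = 0.9977

0.9977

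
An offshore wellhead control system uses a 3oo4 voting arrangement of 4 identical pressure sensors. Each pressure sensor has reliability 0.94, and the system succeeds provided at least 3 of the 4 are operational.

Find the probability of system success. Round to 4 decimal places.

R = Σ_{i=3}^{4} C(4,i) p^i (1−p)^{4−i} with p = 0.94
C(4,3)·0.94^3·0.06^1 = 0.199340
C(4,4)·0.94^4·0.06^0 = 0.780749
Sum = 0.9801

0.9801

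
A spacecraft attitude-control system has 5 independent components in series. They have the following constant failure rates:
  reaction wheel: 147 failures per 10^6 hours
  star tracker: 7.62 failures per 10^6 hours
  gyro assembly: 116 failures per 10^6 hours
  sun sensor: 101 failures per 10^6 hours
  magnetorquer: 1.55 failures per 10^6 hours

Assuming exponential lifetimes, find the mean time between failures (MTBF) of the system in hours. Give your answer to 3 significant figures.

2680

Series of exponential components: λ_sys = Σ λ_i
λ_sys = 0.000147 + 0.00000762 + 0.000116 + 0.000101 + 0.00000155 = 3.7317e-04 /h
MTBF = 1 / λ_sys = 2680 h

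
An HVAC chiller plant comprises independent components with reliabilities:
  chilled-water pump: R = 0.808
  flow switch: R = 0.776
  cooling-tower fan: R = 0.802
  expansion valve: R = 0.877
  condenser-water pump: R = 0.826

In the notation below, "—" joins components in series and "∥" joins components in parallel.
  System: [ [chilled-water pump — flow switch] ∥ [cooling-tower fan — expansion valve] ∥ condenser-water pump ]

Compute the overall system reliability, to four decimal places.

0.9807

Series (chilled-water pump and flow switch): 0.808000 × 0.776000 = 0.627008
Series (cooling-tower fan and expansion valve): 0.802000 × 0.877000 = 0.703354
Parallel ([0.627008], [0.703354], and condenser-water pump): 1 − (1 − 0.627008)(1 − 0.703354)(1 − 0.826000) = 0.9807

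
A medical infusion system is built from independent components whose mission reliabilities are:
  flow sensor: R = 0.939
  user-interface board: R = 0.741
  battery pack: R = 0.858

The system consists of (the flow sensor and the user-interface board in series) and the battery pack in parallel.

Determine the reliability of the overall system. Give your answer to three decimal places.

0.957

Series (flow sensor and user-interface board): 0.93900 × 0.74100 = 0.69580
Parallel ([0.69580] and battery pack): 1 − (1 − 0.69580)(1 − 0.85800) = 0.957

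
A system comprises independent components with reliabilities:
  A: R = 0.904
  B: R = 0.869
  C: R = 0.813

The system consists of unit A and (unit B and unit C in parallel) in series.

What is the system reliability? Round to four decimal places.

0.8819

Parallel (B and C): 1 − (1 − 0.869000)(1 − 0.813000) = 0.975503
Series (A and [0.975503]): 0.904000 × 0.975503 = 0.8819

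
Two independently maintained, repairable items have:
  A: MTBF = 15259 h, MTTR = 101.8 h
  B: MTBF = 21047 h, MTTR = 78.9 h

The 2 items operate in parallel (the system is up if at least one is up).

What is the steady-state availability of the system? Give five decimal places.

A(A) = MTBF/(MTBF+MTTR) = 15259/(15259+101.8) = 0.993373
A(B) = MTBF/(MTBF+MTTR) = 21047/(21047+78.9) = 0.996265
Parallel availability: 1 − (1 − 0.993373)(1 − 0.996265) = 0.99998

0.99998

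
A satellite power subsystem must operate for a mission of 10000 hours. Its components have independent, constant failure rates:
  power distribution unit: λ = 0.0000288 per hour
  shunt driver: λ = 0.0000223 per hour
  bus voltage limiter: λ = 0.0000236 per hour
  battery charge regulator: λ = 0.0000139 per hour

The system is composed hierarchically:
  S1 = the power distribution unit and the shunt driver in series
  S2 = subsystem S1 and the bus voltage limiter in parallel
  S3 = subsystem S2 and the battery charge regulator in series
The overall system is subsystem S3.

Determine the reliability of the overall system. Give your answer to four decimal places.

R(power distribution unit) = exp(−0.0000288 × 10000) = 0.749762
R(shunt driver) = exp(−0.0000223 × 10000) = 0.800115
R(bus voltage limiter) = exp(−0.0000236 × 10000) = 0.789781
R(battery charge regulator) = exp(−0.0000139 × 10000) = 0.870228
Series (power distribution unit and shunt driver): 0.749762 × 0.800115 = 0.599896
Parallel ([0.599896] and bus voltage limiter): 1 − (1 − 0.599896)(1 − 0.789781) = 0.915891
Series ([0.915891] and battery charge regulator): 0.915891 × 0.870228 = 0.7970

0.7970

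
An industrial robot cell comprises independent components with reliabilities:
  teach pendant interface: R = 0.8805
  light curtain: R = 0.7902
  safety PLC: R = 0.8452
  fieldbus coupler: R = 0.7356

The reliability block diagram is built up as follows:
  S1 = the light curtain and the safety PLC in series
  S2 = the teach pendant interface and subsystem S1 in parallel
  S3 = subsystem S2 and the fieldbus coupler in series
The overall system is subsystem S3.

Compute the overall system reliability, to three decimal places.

Series (light curtain and safety PLC): 0.79020 × 0.84520 = 0.66788
Parallel (teach pendant interface and [0.66788]): 1 − (1 − 0.88050)(1 − 0.66788) = 0.96031
Series ([0.96031] and fieldbus coupler): 0.96031 × 0.73560 = 0.706

0.706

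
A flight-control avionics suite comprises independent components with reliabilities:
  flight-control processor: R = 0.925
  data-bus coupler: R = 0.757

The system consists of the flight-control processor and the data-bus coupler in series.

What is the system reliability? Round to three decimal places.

0.700

Series (flight-control processor and data-bus coupler): 0.92500 × 0.75700 = 0.700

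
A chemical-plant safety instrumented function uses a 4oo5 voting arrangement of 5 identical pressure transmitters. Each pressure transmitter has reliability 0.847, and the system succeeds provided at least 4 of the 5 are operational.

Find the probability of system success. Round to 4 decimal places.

0.8297

R = Σ_{i=4}^{5} C(5,i) p^i (1−p)^{5−i} with p = 0.847
C(5,4)·0.847^4·0.153^1 = 0.393727
C(5,5)·0.847^5·0.153^0 = 0.435930
Sum = 0.8297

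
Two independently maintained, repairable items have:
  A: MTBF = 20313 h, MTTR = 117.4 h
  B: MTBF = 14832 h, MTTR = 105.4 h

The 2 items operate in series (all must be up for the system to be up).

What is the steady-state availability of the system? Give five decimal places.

A(A) = MTBF/(MTBF+MTTR) = 20313/(20313+117.4) = 0.994254
A(B) = MTBF/(MTBF+MTTR) = 14832/(14832+105.4) = 0.992944
Series availability: 0.994254 × 0.992944 = 0.98724

0.98724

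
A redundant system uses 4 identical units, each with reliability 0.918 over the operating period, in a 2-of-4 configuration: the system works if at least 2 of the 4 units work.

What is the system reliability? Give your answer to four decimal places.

0.9979

R = Σ_{i=2}^{4} C(4,i) p^i (1−p)^{4−i} with p = 0.918
C(4,2)·0.918^2·0.082^2 = 0.033999
C(4,3)·0.918^3·0.082^1 = 0.253748
C(4,4)·0.918^4·0.082^0 = 0.710184
Sum = 0.9979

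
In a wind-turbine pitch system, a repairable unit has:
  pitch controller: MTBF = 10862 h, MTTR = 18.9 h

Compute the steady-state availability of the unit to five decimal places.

A(pitch controller) = MTBF/(MTBF+MTTR) = 10862/(10862+18.9) = 0.99826

0.99826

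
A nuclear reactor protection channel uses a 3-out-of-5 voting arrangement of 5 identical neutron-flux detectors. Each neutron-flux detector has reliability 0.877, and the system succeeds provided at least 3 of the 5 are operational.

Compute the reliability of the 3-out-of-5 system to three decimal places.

0.985

R = Σ_{i=3}^{5} C(5,i) p^i (1−p)^{5−i} with p = 0.877
C(5,3)·0.877^3·0.123^2 = 0.10205
C(5,4)·0.877^4·0.123^1 = 0.36381
C(5,5)·0.877^5·0.123^0 = 0.51880
Sum = 0.985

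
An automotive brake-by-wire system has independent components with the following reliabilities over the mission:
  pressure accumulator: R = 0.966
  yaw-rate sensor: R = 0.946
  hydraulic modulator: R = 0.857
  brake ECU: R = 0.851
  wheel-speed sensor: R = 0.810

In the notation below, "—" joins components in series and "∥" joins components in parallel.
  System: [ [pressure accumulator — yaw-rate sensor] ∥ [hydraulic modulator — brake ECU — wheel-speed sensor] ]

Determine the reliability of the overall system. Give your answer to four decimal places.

0.9647

Series (pressure accumulator and yaw-rate sensor): 0.966000 × 0.946000 = 0.913836
Series (hydraulic modulator, brake ECU, and wheel-speed sensor): 0.857000 × 0.851000 × 0.810000 = 0.590739
Parallel ([0.913836] and [0.590739]): 1 − (1 − 0.913836)(1 − 0.590739) = 0.9647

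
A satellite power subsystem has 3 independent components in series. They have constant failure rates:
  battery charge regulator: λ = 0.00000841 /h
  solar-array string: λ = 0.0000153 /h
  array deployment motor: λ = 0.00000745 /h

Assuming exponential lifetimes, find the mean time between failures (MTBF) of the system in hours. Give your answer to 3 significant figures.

32100

Series of exponential components: λ_sys = Σ λ_i
λ_sys = 0.00000841 + 0.0000153 + 0.00000745 = 3.1160e-05 /h
MTBF = 1 / λ_sys = 32100 h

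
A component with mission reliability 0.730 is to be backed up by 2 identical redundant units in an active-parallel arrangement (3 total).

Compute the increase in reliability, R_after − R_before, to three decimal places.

R_before = 0.730
R_after = 1 − (1 − 0.730)^3 = 0.980
ΔR = 0.980 − 0.730 = 0.250

0.250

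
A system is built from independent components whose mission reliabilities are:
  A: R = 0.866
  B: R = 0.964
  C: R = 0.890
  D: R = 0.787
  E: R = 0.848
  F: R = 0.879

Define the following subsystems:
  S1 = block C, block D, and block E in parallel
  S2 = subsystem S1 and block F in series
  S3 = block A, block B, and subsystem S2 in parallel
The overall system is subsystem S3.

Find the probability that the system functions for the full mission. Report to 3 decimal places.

Parallel (C, D, and E): 1 − (1 − 0.89000)(1 − 0.78700)(1 − 0.84800) = 0.99644
Series ([0.99644] and F): 0.99644 × 0.87900 = 0.87587
Parallel (A, B, and [0.87587]): 1 − (1 − 0.86600)(1 − 0.96400)(1 − 0.87587) = 0.999

0.999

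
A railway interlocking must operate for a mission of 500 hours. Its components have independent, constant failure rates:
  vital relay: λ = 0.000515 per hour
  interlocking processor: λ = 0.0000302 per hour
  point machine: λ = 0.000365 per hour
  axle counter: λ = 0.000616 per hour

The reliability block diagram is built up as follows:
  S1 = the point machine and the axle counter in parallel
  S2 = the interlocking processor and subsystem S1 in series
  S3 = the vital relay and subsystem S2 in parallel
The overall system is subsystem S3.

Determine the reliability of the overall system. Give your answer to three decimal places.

0.987

R(vital relay) = exp(−0.000515 × 500) = 0.77298
R(interlocking processor) = exp(−0.0000302 × 500) = 0.98501
R(point machine) = exp(−0.000365 × 500) = 0.83318
R(axle counter) = exp(−0.000616 × 500) = 0.73492
Parallel (point machine and axle counter): 1 − (1 − 0.83318)(1 − 0.73492) = 0.95578
Series (interlocking processor and [0.95578]): 0.98501 × 0.95578 = 0.94145
Parallel (vital relay and [0.94145]): 1 − (1 − 0.77298)(1 − 0.94145) = 0.987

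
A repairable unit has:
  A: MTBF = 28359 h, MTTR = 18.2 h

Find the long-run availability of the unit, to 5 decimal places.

A(A) = MTBF/(MTBF+MTTR) = 28359/(28359+18.2) = 0.99936

0.99936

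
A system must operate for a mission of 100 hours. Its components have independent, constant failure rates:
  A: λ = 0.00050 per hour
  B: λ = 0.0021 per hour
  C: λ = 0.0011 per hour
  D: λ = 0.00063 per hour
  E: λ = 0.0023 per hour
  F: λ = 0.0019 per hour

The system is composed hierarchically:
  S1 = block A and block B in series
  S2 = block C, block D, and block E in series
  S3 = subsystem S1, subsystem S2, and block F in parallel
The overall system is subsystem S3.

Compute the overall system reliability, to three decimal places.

R(A) = exp(−0.00050 × 100) = 0.95123
R(B) = exp(−0.0021 × 100) = 0.81058
R(C) = exp(−0.0011 × 100) = 0.89583
R(D) = exp(−0.00063 × 100) = 0.93894
R(E) = exp(−0.0023 × 100) = 0.79453
R(F) = exp(−0.0019 × 100) = 0.82696
Series (A and B): 0.95123 × 0.81058 = 0.77105
Series (C, D, and E): 0.89583 × 0.93894 × 0.79453 = 0.66830
Parallel ([0.77105], [0.66830], and F): 1 − (1 − 0.77105)(1 − 0.66830)(1 − 0.82696) = 0.987

0.987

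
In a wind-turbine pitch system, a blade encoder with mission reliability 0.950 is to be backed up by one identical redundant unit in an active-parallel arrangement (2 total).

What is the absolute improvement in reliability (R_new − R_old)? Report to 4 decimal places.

0.0475

R_before = 0.950
R_after = 1 − (1 − 0.950)^2 = 0.9975
ΔR = 0.9975 − 0.950 = 0.0475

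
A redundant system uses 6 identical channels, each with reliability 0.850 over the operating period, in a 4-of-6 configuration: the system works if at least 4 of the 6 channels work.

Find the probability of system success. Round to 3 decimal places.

0.953

R = Σ_{i=4}^{6} C(6,i) p^i (1−p)^{6−i} with p = 0.850
C(6,4)·0.850^4·0.150^2 = 0.17618
C(6,5)·0.850^5·0.150^1 = 0.39933
C(6,6)·0.850^6·0.150^0 = 0.37715
Sum = 0.953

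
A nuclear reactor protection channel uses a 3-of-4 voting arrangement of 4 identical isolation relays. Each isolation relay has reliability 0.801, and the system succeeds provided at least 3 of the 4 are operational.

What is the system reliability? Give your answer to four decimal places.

0.8207

R = Σ_{i=3}^{4} C(4,i) p^i (1−p)^{4−i} with p = 0.801
C(4,3)·0.801^3·0.199^1 = 0.409082
C(4,4)·0.801^4·0.199^0 = 0.411652
Sum = 0.8207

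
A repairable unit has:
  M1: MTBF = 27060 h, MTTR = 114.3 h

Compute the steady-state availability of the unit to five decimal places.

A(M1) = MTBF/(MTBF+MTTR) = 27060/(27060+114.3) = 0.99579

0.99579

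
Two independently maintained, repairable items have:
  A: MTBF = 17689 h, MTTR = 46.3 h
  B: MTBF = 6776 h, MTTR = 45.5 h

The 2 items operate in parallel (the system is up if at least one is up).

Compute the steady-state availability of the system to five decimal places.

0.99998

A(A) = MTBF/(MTBF+MTTR) = 17689/(17689+46.3) = 0.997389
A(B) = MTBF/(MTBF+MTTR) = 6776/(6776+45.5) = 0.993330
Parallel availability: 1 − (1 − 0.997389)(1 − 0.993330) = 0.99998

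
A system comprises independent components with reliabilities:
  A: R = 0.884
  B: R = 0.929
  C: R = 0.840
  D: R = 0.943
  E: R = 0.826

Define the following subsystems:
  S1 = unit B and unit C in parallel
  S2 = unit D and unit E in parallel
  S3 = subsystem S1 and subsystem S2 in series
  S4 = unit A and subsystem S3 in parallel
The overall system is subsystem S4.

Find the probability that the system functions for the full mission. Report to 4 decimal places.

0.9975

Parallel (B and C): 1 − (1 − 0.929000)(1 − 0.840000) = 0.988640
Parallel (D and E): 1 − (1 − 0.943000)(1 − 0.826000) = 0.990082
Series ([0.988640] and [0.990082]): 0.988640 × 0.990082 = 0.978835
Parallel (A and [0.978835]): 1 − (1 − 0.884000)(1 − 0.978835) = 0.9975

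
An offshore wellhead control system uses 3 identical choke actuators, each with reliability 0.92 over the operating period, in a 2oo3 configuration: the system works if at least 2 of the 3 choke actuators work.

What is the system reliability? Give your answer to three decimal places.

R = Σ_{i=2}^{3} C(3,i) p^i (1−p)^{3−i} with p = 0.92
C(3,2)·0.92^2·0.08^1 = 0.20314
C(3,3)·0.92^3·0.08^0 = 0.77869
Sum = 0.982

0.982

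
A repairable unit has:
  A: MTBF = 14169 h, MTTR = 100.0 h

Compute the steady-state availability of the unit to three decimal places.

0.993

A(A) = MTBF/(MTBF+MTTR) = 14169/(14169+100.0) = 0.993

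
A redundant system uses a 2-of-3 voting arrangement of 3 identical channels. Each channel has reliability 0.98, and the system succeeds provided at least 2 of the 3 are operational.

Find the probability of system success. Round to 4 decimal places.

R = Σ_{i=2}^{3} C(3,i) p^i (1−p)^{3−i} with p = 0.98
C(3,2)·0.98^2·0.02^1 = 0.057624
C(3,3)·0.98^3·0.02^0 = 0.941192
Sum = 0.9988

0.9988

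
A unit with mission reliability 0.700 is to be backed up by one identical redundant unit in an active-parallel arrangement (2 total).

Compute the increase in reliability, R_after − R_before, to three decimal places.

R_before = 0.700
R_after = 1 − (1 − 0.700)^2 = 0.910
ΔR = 0.910 − 0.700 = 0.210

0.210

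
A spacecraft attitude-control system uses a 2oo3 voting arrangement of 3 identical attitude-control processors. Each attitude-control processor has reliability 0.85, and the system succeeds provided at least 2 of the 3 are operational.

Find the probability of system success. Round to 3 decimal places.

R = Σ_{i=2}^{3} C(3,i) p^i (1−p)^{3−i} with p = 0.85
C(3,2)·0.85^2·0.15^1 = 0.32513
C(3,3)·0.85^3·0.15^0 = 0.61413
Sum = 0.939

0.939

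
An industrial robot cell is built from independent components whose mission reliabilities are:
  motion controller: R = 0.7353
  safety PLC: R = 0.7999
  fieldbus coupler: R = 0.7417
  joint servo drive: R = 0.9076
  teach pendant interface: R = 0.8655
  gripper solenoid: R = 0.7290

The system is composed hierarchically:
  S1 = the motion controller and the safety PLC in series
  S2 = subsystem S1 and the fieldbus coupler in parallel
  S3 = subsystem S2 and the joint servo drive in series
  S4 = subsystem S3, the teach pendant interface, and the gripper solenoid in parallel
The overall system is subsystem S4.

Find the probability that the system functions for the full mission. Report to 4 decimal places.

0.9931

Series (motion controller and safety PLC): 0.735300 × 0.799900 = 0.588166
Parallel ([0.588166] and fieldbus coupler): 1 − (1 − 0.588166)(1 − 0.741700) = 0.893623
Series ([0.893623] and joint servo drive): 0.893623 × 0.907600 = 0.811052
Parallel ([0.811052], teach pendant interface, and gripper solenoid): 1 − (1 − 0.811052)(1 − 0.865500)(1 − 0.729000) = 0.9931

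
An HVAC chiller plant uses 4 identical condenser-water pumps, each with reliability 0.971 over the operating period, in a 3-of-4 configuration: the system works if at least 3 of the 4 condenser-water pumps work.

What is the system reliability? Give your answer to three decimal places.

R = Σ_{i=3}^{4} C(4,i) p^i (1−p)^{4−i} with p = 0.971
C(4,3)·0.971^3·0.029^1 = 0.10620
C(4,4)·0.971^4·0.029^0 = 0.88895
Sum = 0.995

0.995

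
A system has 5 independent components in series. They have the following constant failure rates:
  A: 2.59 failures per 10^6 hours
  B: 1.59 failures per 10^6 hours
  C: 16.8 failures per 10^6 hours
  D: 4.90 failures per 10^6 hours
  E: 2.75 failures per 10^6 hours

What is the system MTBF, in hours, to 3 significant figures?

34900

Series of exponential components: λ_sys = Σ λ_i
λ_sys = 0.00000259 + 0.00000159 + 0.0000168 + 0.00000490 + 0.00000275 = 2.8630e-05 /h
MTBF = 1 / λ_sys = 34900 h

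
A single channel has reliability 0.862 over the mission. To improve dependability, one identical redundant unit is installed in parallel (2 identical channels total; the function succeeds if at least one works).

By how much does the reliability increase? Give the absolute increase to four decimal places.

R_before = 0.862
R_after = 1 − (1 − 0.862)^2 = 0.9810
ΔR = 0.9810 − 0.862 = 0.1190

0.1190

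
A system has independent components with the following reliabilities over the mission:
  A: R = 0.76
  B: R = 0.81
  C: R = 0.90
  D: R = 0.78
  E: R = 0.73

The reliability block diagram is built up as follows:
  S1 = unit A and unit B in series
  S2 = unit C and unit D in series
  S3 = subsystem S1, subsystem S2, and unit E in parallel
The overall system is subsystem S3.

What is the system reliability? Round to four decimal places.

Series (A and B): 0.760000 × 0.810000 = 0.615600
Series (C and D): 0.900000 × 0.780000 = 0.702000
Parallel ([0.615600], [0.702000], and E): 1 − (1 − 0.615600)(1 − 0.702000)(1 − 0.730000) = 0.9691

0.9691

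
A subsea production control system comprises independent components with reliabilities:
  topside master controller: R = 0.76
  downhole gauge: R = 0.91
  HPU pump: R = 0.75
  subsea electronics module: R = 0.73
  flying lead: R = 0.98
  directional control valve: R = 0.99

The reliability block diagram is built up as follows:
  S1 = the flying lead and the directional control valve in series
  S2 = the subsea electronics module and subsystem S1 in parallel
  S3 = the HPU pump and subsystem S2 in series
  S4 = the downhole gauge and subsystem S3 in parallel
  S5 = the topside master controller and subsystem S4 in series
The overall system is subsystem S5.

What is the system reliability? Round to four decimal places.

0.7425

Series (flying lead and directional control valve): 0.980000 × 0.990000 = 0.970200
Parallel (subsea electronics module and [0.970200]): 1 − (1 − 0.730000)(1 − 0.970200) = 0.991954
Series (HPU pump and [0.991954]): 0.750000 × 0.991954 = 0.743966
Parallel (downhole gauge and [0.743966]): 1 − (1 − 0.910000)(1 − 0.743966) = 0.976957
Series (topside master controller and [0.976957]): 0.760000 × 0.976957 = 0.7425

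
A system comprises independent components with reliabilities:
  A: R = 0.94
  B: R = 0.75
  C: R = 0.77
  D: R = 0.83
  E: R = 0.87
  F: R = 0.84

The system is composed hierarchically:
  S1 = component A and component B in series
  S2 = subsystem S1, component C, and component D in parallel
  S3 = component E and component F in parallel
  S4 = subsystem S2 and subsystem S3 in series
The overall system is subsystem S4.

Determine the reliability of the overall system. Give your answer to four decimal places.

Series (A and B): 0.940000 × 0.750000 = 0.705000
Parallel ([0.705000], C, and D): 1 − (1 − 0.705000)(1 − 0.770000)(1 − 0.830000) = 0.988466
Parallel (E and F): 1 − (1 − 0.870000)(1 − 0.840000) = 0.979200
Series ([0.988466] and [0.979200]): 0.988466 × 0.979200 = 0.9679

0.9679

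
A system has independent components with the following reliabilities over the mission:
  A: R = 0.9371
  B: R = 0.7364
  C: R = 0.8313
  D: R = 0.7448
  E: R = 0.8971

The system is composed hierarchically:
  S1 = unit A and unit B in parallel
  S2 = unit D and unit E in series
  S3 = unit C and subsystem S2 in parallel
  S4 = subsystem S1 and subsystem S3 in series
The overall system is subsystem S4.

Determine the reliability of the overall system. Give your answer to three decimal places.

Parallel (A and B): 1 − (1 − 0.93710)(1 − 0.73640) = 0.98342
Series (D and E): 0.74480 × 0.89710 = 0.66816
Parallel (C and [0.66816]): 1 − (1 − 0.83130)(1 − 0.66816) = 0.94402
Series ([0.98342] and [0.94402]): 0.98342 × 0.94402 = 0.928

0.928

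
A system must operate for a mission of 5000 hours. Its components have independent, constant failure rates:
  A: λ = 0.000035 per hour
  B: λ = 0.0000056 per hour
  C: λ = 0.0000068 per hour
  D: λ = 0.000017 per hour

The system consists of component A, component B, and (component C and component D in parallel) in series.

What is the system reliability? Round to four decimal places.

R(A) = exp(−0.000035 × 5000) = 0.839457
R(B) = exp(−0.0000056 × 5000) = 0.972388
R(C) = exp(−0.0000068 × 5000) = 0.966572
R(D) = exp(−0.000017 × 5000) = 0.918512
Parallel (C and D): 1 − (1 − 0.966572)(1 − 0.918512) = 0.997276
Series (A, B, and [0.997276]): 0.839457 × 0.972388 × 0.997276 = 0.8141

0.8141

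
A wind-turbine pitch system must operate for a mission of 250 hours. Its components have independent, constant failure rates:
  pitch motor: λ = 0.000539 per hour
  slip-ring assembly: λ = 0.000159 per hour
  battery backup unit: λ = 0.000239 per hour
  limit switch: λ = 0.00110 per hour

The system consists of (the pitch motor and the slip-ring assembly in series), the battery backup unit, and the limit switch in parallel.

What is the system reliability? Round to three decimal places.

R(pitch motor) = exp(−0.000539 × 250) = 0.87393
R(slip-ring assembly) = exp(−0.000159 × 250) = 0.96103
R(battery backup unit) = exp(−0.000239 × 250) = 0.94200
R(limit switch) = exp(−0.00110 × 250) = 0.75957
Series (pitch motor and slip-ring assembly): 0.87393 × 0.96103 = 0.83987
Parallel ([0.83987], battery backup unit, and limit switch): 1 − (1 − 0.83987)(1 − 0.94200)(1 − 0.75957) = 0.998

0.998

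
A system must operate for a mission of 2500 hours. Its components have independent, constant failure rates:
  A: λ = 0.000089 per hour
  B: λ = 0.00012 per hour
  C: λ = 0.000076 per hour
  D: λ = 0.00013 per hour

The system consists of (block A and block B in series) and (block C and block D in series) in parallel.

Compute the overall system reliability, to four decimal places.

R(A) = exp(−0.000089 × 2500) = 0.800515
R(B) = exp(−0.00012 × 2500) = 0.740818
R(C) = exp(−0.000076 × 2500) = 0.826959
R(D) = exp(−0.00013 × 2500) = 0.722527
Series (A and B): 0.800515 × 0.740818 = 0.593036
Series (C and D): 0.826959 × 0.722527 = 0.597500
Parallel ([0.593036] and [0.597500]): 1 − (1 − 0.593036)(1 − 0.597500) = 0.8362

0.8362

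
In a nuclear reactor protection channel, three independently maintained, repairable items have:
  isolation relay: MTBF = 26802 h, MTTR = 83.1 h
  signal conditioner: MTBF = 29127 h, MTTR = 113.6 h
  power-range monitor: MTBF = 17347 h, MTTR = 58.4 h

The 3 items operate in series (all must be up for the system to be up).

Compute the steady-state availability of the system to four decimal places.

A(isolation relay) = MTBF/(MTBF+MTTR) = 26802/(26802+83.1) = 0.996909
A(signal conditioner) = MTBF/(MTBF+MTTR) = 29127/(29127+113.6) = 0.996115
A(power-range monitor) = MTBF/(MTBF+MTTR) = 17347/(17347+58.4) = 0.996645
Series availability: 0.996909 × 0.996115 × 0.996645 = 0.9897

0.9897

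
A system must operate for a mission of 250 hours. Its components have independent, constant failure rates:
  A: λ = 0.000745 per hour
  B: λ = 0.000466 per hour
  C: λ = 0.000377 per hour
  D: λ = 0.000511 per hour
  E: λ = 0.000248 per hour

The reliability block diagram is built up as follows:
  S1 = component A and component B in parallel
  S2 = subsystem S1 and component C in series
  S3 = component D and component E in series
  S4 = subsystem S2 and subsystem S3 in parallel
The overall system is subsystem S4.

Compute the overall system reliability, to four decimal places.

R(A) = exp(−0.000745 × 250) = 0.830066
R(B) = exp(−0.000466 × 250) = 0.890030
R(C) = exp(−0.000377 × 250) = 0.910055
R(D) = exp(−0.000511 × 250) = 0.880073
R(E) = exp(−0.000248 × 250) = 0.939883
Parallel (A and B): 1 − (1 − 0.830066)(1 − 0.890030) = 0.981312
Series ([0.981312] and C): 0.981312 × 0.910055 = 0.893048
Series (D and E): 0.880073 × 0.939883 = 0.827166
Parallel ([0.893048] and [0.827166]): 1 − (1 − 0.893048)(1 − 0.827166) = 0.9815

0.9815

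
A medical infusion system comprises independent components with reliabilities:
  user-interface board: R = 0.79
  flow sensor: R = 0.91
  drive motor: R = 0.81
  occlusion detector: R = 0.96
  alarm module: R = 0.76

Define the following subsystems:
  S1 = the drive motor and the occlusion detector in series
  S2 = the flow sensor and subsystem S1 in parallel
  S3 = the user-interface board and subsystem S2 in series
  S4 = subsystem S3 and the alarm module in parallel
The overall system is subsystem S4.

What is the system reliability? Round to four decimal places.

Series (drive motor and occlusion detector): 0.810000 × 0.960000 = 0.777600
Parallel (flow sensor and [0.777600]): 1 − (1 − 0.910000)(1 − 0.777600) = 0.979984
Series (user-interface board and [0.979984]): 0.790000 × 0.979984 = 0.774187
Parallel ([0.774187] and alarm module): 1 − (1 − 0.774187)(1 − 0.760000) = 0.9458

0.9458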